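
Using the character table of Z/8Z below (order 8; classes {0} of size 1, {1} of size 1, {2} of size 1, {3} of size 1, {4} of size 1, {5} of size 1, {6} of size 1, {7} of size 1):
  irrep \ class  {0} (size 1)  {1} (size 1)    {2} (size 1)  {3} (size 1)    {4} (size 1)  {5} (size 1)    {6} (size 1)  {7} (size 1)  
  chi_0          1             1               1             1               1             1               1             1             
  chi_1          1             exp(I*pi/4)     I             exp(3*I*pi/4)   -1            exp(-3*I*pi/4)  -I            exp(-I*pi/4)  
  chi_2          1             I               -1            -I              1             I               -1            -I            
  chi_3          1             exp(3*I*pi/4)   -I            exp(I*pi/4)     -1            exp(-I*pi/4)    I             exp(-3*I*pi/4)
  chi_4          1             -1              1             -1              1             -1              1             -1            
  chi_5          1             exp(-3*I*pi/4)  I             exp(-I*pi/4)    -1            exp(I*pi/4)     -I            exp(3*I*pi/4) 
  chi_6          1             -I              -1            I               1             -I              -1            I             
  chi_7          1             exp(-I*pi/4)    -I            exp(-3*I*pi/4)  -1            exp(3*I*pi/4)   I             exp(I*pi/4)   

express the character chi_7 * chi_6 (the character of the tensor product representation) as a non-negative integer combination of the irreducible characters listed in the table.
chi_7 tensor chi_6 = chi_5 (all other irreducibles have multiplicity 0).

The character of a tensor product is the pointwise product (chi_7 * chi_6)(C) = chi_7(C) * chi_6(C):
  {0}: (1)*(1), {1}: (exp(-I*pi/4))*(-I), {2}: (-I)*(-1), {3}: (exp(-3*I*pi/4))*(I), {4}: (-1)*(1), {5}: (exp(3*I*pi/4))*(-I), {6}: (I)*(-1), {7}: (exp(I*pi/4))*(I)
so (chi_7 * chi_6) takes values
  {0} -> 1, {1} -> -exp(I*pi/4), {2} -> I, {3} -> exp(-I*pi/4), {4} -> -1, {5} -> -exp(-3*I*pi/4), {6} -> -I, {7} -> exp(3*I*pi/4).
Now take the inner product of this character with each irreducible chi from the table, <chi_7*chi_6, chi> = (1/8) sum_C |C| (chi_7*chi_6)(C) conj(chi(C)):
  <chi_7*chi_6, chi_0> = (1/8)[1*(1)*conj(1) + 1*(-exp(I*pi/4))*conj(1) + 1*(I)*conj(1) + 1*(exp(-I*pi/4))*conj(1) + 1*(-1)*conj(1) + 1*(-exp(-3*I*pi/4))*conj(1) + 1*(-I)*conj(1) + 1*(exp(3*I*pi/4))*conj(1)]
      = (1/8)[(1) + (-exp(I*pi/4)) + (I) + (exp(-I*pi/4)) + (-1) + (-exp(-3*I*pi/4)) + (-I) + (exp(3*I*pi/4))] = 0/8 = 0
  <chi_7*chi_6, chi_1> = (1/8)[1*(1)*conj(1) + 1*(-exp(I*pi/4))*conj(exp(I*pi/4)) + 1*(I)*conj(I) + 1*(exp(-I*pi/4))*conj(exp(3*I*pi/4)) + 1*(-1)*conj(-1) + 1*(-exp(-3*I*pi/4))*conj(exp(-3*I*pi/4)) + 1*(-I)*conj(-I) + 1*(exp(3*I*pi/4))*conj(exp(-I*pi/4))]
      = (1/8)[(1) + (-1) + (1) + (-1) + (1) + (-1) + (1) + (-1)] = 0/8 = 0
  <chi_7*chi_6, chi_2> = (1/8)[1*(1)*conj(1) + 1*(-exp(I*pi/4))*conj(I) + 1*(I)*conj(-1) + 1*(exp(-I*pi/4))*conj(-I) + 1*(-1)*conj(1) + 1*(-exp(-3*I*pi/4))*conj(I) + 1*(-I)*conj(-1) + 1*(exp(3*I*pi/4))*conj(-I)]
      = (1/8)[(1) + (exp(3*I*pi/4)) + (-I) + (exp(I*pi/4)) + (-1) + (exp(-I*pi/4)) + (I) + (exp(-3*I*pi/4))] = 0/8 = 0
  <chi_7*chi_6, chi_3> = (1/8)[1*(1)*conj(1) + 1*(-exp(I*pi/4))*conj(exp(3*I*pi/4)) + 1*(I)*conj(-I) + 1*(exp(-I*pi/4))*conj(exp(I*pi/4)) + 1*(-1)*conj(-1) + 1*(-exp(-3*I*pi/4))*conj(exp(-I*pi/4)) + 1*(-I)*conj(I) + 1*(exp(3*I*pi/4))*conj(exp(-3*I*pi/4))]
      = (1/8)[(1) + (I) + (-1) + (-I) + (1) + (I) + (-1) + (-I)] = 0/8 = 0
  <chi_7*chi_6, chi_4> = (1/8)[1*(1)*conj(1) + 1*(-exp(I*pi/4))*conj(-1) + 1*(I)*conj(1) + 1*(exp(-I*pi/4))*conj(-1) + 1*(-1)*conj(1) + 1*(-exp(-3*I*pi/4))*conj(-1) + 1*(-I)*conj(1) + 1*(exp(3*I*pi/4))*conj(-1)]
      = (1/8)[(1) + (exp(I*pi/4)) + (I) + (-exp(-I*pi/4)) + (-1) + (exp(-3*I*pi/4)) + (-I) + (-exp(3*I*pi/4))] = 0/8 = 0
  <chi_7*chi_6, chi_5> = (1/8)[1*(1)*conj(1) + 1*(-exp(I*pi/4))*conj(exp(-3*I*pi/4)) + 1*(I)*conj(I) + 1*(exp(-I*pi/4))*conj(exp(-I*pi/4)) + 1*(-1)*conj(-1) + 1*(-exp(-3*I*pi/4))*conj(exp(I*pi/4)) + 1*(-I)*conj(-I) + 1*(exp(3*I*pi/4))*conj(exp(3*I*pi/4))]
      = (1/8)[(1) + (1) + (1) + (1) + (1) + (1) + (1) + (1)] = 8/8 = 1
  <chi_7*chi_6, chi_6> = (1/8)[1*(1)*conj(1) + 1*(-exp(I*pi/4))*conj(-I) + 1*(I)*conj(-1) + 1*(exp(-I*pi/4))*conj(I) + 1*(-1)*conj(1) + 1*(-exp(-3*I*pi/4))*conj(-I) + 1*(-I)*conj(-1) + 1*(exp(3*I*pi/4))*conj(I)]
      = (1/8)[(1) + (-exp(3*I*pi/4)) + (-I) + (-exp(I*pi/4)) + (-1) + (-exp(-I*pi/4)) + (I) + (-exp(-3*I*pi/4))] = 0/8 = 0
  <chi_7*chi_6, chi_7> = (1/8)[1*(1)*conj(1) + 1*(-exp(I*pi/4))*conj(exp(-I*pi/4)) + 1*(I)*conj(-I) + 1*(exp(-I*pi/4))*conj(exp(-3*I*pi/4)) + 1*(-1)*conj(-1) + 1*(-exp(-3*I*pi/4))*conj(exp(3*I*pi/4)) + 1*(-I)*conj(I) + 1*(exp(3*I*pi/4))*conj(exp(I*pi/4))]
      = (1/8)[(1) + (-I) + (-1) + (I) + (1) + (-I) + (-1) + (I)] = 0/8 = 0
(Exp terms are combined using exp(i*s)*conj(exp(i*t)) = exp(i*(s-t)), and sums of them are collapsed using the identity that for every m > 1 the m distinct m-th roots of unity sum to 0, e.g. 1 + exp(2*I*pi/3) + exp(-2*I*pi/3) = 0.)
Hence the multiplicities are chi_5: 1. Dimension check: dim(chi_7)*dim(chi_6) = 1*1 = 1 and sum (mult * dim) = 1*1 = 1.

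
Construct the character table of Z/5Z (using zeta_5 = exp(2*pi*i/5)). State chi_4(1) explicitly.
Character table of Z/5Z (irreps indexed chi_0,...,chi_4 with chi_k(m) = zeta_5^(k*m), zeta_5 = exp(2*pi*i/5)):
  irrep \ class  {0} (size 1)  {1} (size 1)    {2} (size 1)    {3} (size 1)    {4} (size 1)  
  chi_0          1             1               1               1               1             
  chi_1          1             exp(2*I*pi/5)   exp(4*I*pi/5)   exp(-4*I*pi/5)  exp(-2*I*pi/5)
  chi_2          1             exp(4*I*pi/5)   exp(-2*I*pi/5)  exp(2*I*pi/5)   exp(-4*I*pi/5)
  chi_3          1             exp(-4*I*pi/5)  exp(2*I*pi/5)   exp(-2*I*pi/5)  exp(4*I*pi/5) 
  chi_4          1             exp(-2*I*pi/5)  exp(-4*I*pi/5)  exp(4*I*pi/5)   exp(2*I*pi/5) 

Spot check: chi_4(1) = zeta_5^(4*1) = zeta_5^4 = exp(-2*I*pi/5).

Details: Z/5Z is abelian, so all 5 irreducible complex representations are 1-dimensional. They are given by chi_k(m) = zeta_5^(k*m) for k = 0,...,4. Row orthogonality: sum_m chi_k(m) conj(chi_l(m)) = 5 * [k = l].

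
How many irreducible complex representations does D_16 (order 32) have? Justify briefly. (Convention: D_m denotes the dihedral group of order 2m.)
11

Details: The number of irreducible complex representations of a finite group equals its number of conjugacy classes. D_16 has 11 conjugacy classes (n/2 + 3 for n even), so D_16 (order 32) has exactly 11 irreducible complex representations.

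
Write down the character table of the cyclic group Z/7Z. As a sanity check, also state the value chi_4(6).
Character table of Z/7Z (irreps indexed chi_0,...,chi_6 with chi_k(m) = zeta_7^(k*m), zeta_7 = exp(2*pi*i/7)):
  irrep \ class  {0} (size 1)  {1} (size 1)    {2} (size 1)    {3} (size 1)    {4} (size 1)    {5} (size 1)    {6} (size 1)  
  chi_0          1             1               1               1               1               1               1             
  chi_1          1             exp(2*I*pi/7)   exp(4*I*pi/7)   exp(6*I*pi/7)   exp(-6*I*pi/7)  exp(-4*I*pi/7)  exp(-2*I*pi/7)
  chi_2          1             exp(4*I*pi/7)   exp(-6*I*pi/7)  exp(-2*I*pi/7)  exp(2*I*pi/7)   exp(6*I*pi/7)   exp(-4*I*pi/7)
  chi_3          1             exp(6*I*pi/7)   exp(-2*I*pi/7)  exp(4*I*pi/7)   exp(-4*I*pi/7)  exp(2*I*pi/7)   exp(-6*I*pi/7)
  chi_4          1             exp(-6*I*pi/7)  exp(2*I*pi/7)   exp(-4*I*pi/7)  exp(4*I*pi/7)   exp(-2*I*pi/7)  exp(6*I*pi/7) 
  chi_5          1             exp(-4*I*pi/7)  exp(6*I*pi/7)   exp(2*I*pi/7)   exp(-2*I*pi/7)  exp(-6*I*pi/7)  exp(4*I*pi/7) 
  chi_6          1             exp(-2*I*pi/7)  exp(-4*I*pi/7)  exp(-6*I*pi/7)  exp(6*I*pi/7)   exp(4*I*pi/7)   exp(2*I*pi/7) 

Spot check: chi_4(6) = zeta_7^(4*6) = zeta_7^24 = exp(6*I*pi/7).

Justification: Z/7Z is abelian, so all 7 irreducible complex representations are 1-dimensional. They are given by chi_k(m) = zeta_7^(k*m) for k = 0,...,6. Row orthogonality: sum_m chi_k(m) conj(chi_l(m)) = 7 * [k = l].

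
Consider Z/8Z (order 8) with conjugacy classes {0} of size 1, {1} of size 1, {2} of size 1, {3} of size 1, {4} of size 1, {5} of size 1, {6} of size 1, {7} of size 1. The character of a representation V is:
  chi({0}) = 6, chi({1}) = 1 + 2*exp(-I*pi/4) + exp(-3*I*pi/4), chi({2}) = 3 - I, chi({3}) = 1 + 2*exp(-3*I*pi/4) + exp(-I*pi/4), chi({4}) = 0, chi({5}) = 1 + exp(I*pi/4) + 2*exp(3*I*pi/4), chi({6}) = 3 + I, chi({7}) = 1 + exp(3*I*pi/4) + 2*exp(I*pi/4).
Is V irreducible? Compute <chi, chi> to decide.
Not irreducible (reducible): <chi, chi> = 10 > 1.

Details: <chi, chi> = (1/|G|) sum_C |C| * |chi(C)|^2 = (1/8)[1*|6|^2 + 1*|1 + 2*exp(-I*pi/4) + exp(-3*I*pi/4)|^2 + 1*|3 - I|^2 + 1*|1 + 2*exp(-3*I*pi/4) + exp(-I*pi/4)|^2 + 1*|0|^2 + 1*|1 + exp(I*pi/4) + 2*exp(3*I*pi/4)|^2 + 1*|3 + I|^2 + 1*|1 + exp(3*I*pi/4) + 2*exp(I*pi/4)|^2]
  = (1/8)[(36) + (6 + 2*exp(-I*pi/4) + exp(-3*I*pi/4) + exp(3*I*pi/4) + 2*exp(I*pi/4)) + (10) + (6 + 2*exp(-3*I*pi/4) + exp(-I*pi/4) + exp(I*pi/4) + 2*exp(3*I*pi/4)) + (0) + (6 + 2*exp(-3*I*pi/4) + exp(-I*pi/4) + exp(I*pi/4) + 2*exp(3*I*pi/4)) + (10) + (6 + 2*exp(-I*pi/4) + exp(-3*I*pi/4) + exp(3*I*pi/4) + 2*exp(I*pi/4))] = 80/8 = 10.
(Exp terms are combined using exp(i*s)*conj(exp(i*t)) = exp(i*(s-t)), and sums of them are collapsed using the identity that for every m > 1 the m distinct m-th roots of unity sum to 0, e.g. 1 + exp(2*I*pi/3) + exp(-2*I*pi/3) = 0.)
A character is irreducible iff <chi, chi> = 1, so this representation is reducible.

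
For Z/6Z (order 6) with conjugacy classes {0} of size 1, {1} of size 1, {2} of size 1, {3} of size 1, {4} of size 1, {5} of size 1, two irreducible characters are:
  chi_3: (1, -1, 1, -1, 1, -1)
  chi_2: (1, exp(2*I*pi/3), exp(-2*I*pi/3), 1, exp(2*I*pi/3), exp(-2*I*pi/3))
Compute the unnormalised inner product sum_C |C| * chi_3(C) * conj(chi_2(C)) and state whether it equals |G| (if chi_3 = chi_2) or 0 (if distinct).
Sum = 0; so <chi_3, chi_2> = 0 (distinct irreducibles are orthogonal).

Proof sketch: Compute term by term over conjugacy classes (|C| * chi_3(C) * conj(chi_2(C))):
  1*(1)*conj(1) + 1*(-1)*conj(exp(2*I*pi/3)) + 1*(1)*conj(exp(-2*I*pi/3)) + 1*(-1)*conj(1) + 1*(1)*conj(exp(2*I*pi/3)) + 1*(-1)*conj(exp(-2*I*pi/3))
  = (1) + (-exp(-2*I*pi/3)) + (exp(2*I*pi/3)) + (-1) + (exp(-2*I*pi/3)) + (-exp(2*I*pi/3))
  = 0.
(Exp terms are combined using exp(i*s)*conj(exp(i*t)) = exp(i*(s-t)), and sums of them are collapsed using the identity that for every m > 1 the m distinct m-th roots of unity sum to 0, e.g. 1 + exp(2*I*pi/3) + exp(-2*I*pi/3) = 0.)
Dividing by |G| = 6 gives 0/6 = 0, matching the row-orthogonality relation <chi_3, chi_2> = [chi_3 = chi_2].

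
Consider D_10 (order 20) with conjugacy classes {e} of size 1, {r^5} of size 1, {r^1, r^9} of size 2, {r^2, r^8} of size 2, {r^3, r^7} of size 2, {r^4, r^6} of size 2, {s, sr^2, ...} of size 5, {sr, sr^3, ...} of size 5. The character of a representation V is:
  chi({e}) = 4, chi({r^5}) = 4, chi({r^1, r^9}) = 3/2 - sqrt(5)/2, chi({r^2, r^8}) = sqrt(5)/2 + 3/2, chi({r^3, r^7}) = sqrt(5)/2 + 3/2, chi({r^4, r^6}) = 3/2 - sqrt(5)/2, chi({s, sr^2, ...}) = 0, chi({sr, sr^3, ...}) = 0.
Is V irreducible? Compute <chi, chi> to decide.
Not irreducible (reducible): <chi, chi> = 3 > 1.

Explanation: <chi, chi> = (1/|G|) sum_C |C| * |chi(C)|^2 = (1/20)[1*|4|^2 + 1*|4|^2 + 2*|3/2 - sqrt(5)/2|^2 + 2*|sqrt(5)/2 + 3/2|^2 + 2*|sqrt(5)/2 + 3/2|^2 + 2*|3/2 - sqrt(5)/2|^2 + 5*|0|^2 + 5*|0|^2]
  = (1/20)[(16) + (16) + (7 - 3*sqrt(5)) + (3*sqrt(5) + 7) + (3*sqrt(5) + 7) + (7 - 3*sqrt(5)) + (0) + (0)] = 60/20 = 3.
A character is irreducible iff <chi, chi> = 1, so this representation is reducible.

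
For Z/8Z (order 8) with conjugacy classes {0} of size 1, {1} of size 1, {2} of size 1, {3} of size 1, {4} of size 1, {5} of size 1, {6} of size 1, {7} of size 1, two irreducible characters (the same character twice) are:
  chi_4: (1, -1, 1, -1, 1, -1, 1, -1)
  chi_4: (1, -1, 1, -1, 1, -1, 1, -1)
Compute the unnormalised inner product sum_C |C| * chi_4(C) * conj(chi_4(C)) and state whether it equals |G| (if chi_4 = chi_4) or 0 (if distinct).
Sum = 8 = |G| = 8; so <chi_4, chi_4> = 1 (norm-1 confirms irreducibility).

Details: Compute term by term over conjugacy classes (|C| * chi_4(C) * conj(chi_4(C))):
  1*(1)*conj(1) + 1*(-1)*conj(-1) + 1*(1)*conj(1) + 1*(-1)*conj(-1) + 1*(1)*conj(1) + 1*(-1)*conj(-1) + 1*(1)*conj(1) + 1*(-1)*conj(-1)
  = (1) + (1) + (1) + (1) + (1) + (1) + (1) + (1)
  = 8.
(Exp terms are combined using exp(i*s)*conj(exp(i*t)) = exp(i*(s-t)), and sums of them are collapsed using the identity that for every m > 1 the m distinct m-th roots of unity sum to 0, e.g. 1 + exp(2*I*pi/3) + exp(-2*I*pi/3) = 0.)
Dividing by |G| = 8 gives 8/8 = 1, matching the row-orthogonality relation <chi_4, chi_4> = [chi_4 = chi_4].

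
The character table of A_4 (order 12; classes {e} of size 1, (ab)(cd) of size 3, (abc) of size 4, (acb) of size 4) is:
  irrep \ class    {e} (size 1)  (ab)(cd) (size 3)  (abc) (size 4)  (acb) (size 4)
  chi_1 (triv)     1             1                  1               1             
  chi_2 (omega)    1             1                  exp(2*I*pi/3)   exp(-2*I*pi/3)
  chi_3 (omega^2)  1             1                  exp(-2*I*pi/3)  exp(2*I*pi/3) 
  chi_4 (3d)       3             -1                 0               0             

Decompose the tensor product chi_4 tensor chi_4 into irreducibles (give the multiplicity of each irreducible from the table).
chi_4 tensor chi_4 = chi_1 + chi_2 + chi_3 + 2*chi_4 (all other irreducibles have multiplicity 0).

Explanation: The character of a tensor product is the pointwise product (chi_4 * chi_4)(C) = chi_4(C) * chi_4(C):
  {e}: (3)*(3), (ab)(cd): (-1)*(-1), (abc): (0)*(0), (acb): (0)*(0)
so (chi_4 * chi_4) takes values
  {e} -> 9, (ab)(cd) -> 1, (abc) -> 0, (acb) -> 0.
Now take the inner product of this character with each irreducible chi from the table, <chi_4*chi_4, chi> = (1/12) sum_C |C| (chi_4*chi_4)(C) conj(chi(C)):
  <chi_4*chi_4, chi_1> = (1/12)[1*(9)*conj(1) + 3*(1)*conj(1) + 4*(0)*conj(1) + 4*(0)*conj(1)]
      = (1/12)[(9) + (3) + (0) + (0)] = 12/12 = 1
  <chi_4*chi_4, chi_2> = (1/12)[1*(9)*conj(1) + 3*(1)*conj(1) + 4*(0)*conj(exp(2*I*pi/3)) + 4*(0)*conj(exp(-2*I*pi/3))]
      = (1/12)[(9) + (3) + (0) + (0)] = 12/12 = 1
  <chi_4*chi_4, chi_3> = (1/12)[1*(9)*conj(1) + 3*(1)*conj(1) + 4*(0)*conj(exp(-2*I*pi/3)) + 4*(0)*conj(exp(2*I*pi/3))]
      = (1/12)[(9) + (3) + (0) + (0)] = 12/12 = 1
  <chi_4*chi_4, chi_4> = (1/12)[1*(9)*conj(3) + 3*(1)*conj(-1) + 4*(0)*conj(0) + 4*(0)*conj(0)]
      = (1/12)[(27) + (-3) + (0) + (0)] = 24/12 = 2
(Exp terms are combined using exp(i*s)*conj(exp(i*t)) = exp(i*(s-t)), and sums of them are collapsed using the identity that for every m > 1 the m distinct m-th roots of unity sum to 0, e.g. 1 + exp(2*I*pi/3) + exp(-2*I*pi/3) = 0.)
Hence the multiplicities are chi_1: 1, chi_2: 1, chi_3: 1, chi_4: 2. Dimension check: dim(chi_4)*dim(chi_4) = 3*3 = 9 and sum (mult * dim) = 1*1 + 1*1 + 1*1 + 2*3 = 9.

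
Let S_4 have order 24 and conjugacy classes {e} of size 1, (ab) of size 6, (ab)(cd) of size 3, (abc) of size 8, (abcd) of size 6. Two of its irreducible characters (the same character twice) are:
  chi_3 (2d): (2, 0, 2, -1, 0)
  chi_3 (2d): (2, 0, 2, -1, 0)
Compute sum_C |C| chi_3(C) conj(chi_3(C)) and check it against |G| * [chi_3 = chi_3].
Sum = 24 = |G| = 24; so <chi_3, chi_3> = 1 (norm-1 confirms irreducibility).

Reasoning: Compute term by term over conjugacy classes (|C| * chi_3(C) * conj(chi_3(C))):
  1*(2)*conj(2) + 6*(0)*conj(0) + 3*(2)*conj(2) + 8*(-1)*conj(-1) + 6*(0)*conj(0)
  = (4) + (0) + (12) + (8) + (0)
  = 24.
Dividing by |G| = 24 gives 24/24 = 1, matching the row-orthogonality relation <chi_3, chi_3> = [chi_3 = chi_3].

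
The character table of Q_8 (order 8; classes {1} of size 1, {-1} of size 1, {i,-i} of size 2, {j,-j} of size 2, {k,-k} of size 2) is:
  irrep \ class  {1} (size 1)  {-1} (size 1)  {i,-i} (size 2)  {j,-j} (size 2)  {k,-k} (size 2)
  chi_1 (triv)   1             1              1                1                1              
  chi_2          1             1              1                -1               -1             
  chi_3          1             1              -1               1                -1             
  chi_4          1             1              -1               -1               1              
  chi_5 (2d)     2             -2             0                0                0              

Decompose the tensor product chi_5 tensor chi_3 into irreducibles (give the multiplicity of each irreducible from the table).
chi_5 tensor chi_3 = chi_5 (all other irreducibles have multiplicity 0).

The character of a tensor product is the pointwise product (chi_5 * chi_3)(C) = chi_5(C) * chi_3(C):
  {1}: (2)*(1), {-1}: (-2)*(1), {i,-i}: (0)*(-1), {j,-j}: (0)*(1), {k,-k}: (0)*(-1)
so (chi_5 * chi_3) takes values
  {1} -> 2, {-1} -> -2, {i,-i} -> 0, {j,-j} -> 0, {k,-k} -> 0.
Now take the inner product of this character with each irreducible chi from the table, <chi_5*chi_3, chi> = (1/8) sum_C |C| (chi_5*chi_3)(C) conj(chi(C)):
  <chi_5*chi_3, chi_1> = (1/8)[1*(2)*conj(1) + 1*(-2)*conj(1) + 2*(0)*conj(1) + 2*(0)*conj(1) + 2*(0)*conj(1)]
      = (1/8)[(2) + (-2) + (0) + (0) + (0)] = 0/8 = 0
  <chi_5*chi_3, chi_2> = (1/8)[1*(2)*conj(1) + 1*(-2)*conj(1) + 2*(0)*conj(1) + 2*(0)*conj(-1) + 2*(0)*conj(-1)]
      = (1/8)[(2) + (-2) + (0) + (0) + (0)] = 0/8 = 0
  <chi_5*chi_3, chi_3> = (1/8)[1*(2)*conj(1) + 1*(-2)*conj(1) + 2*(0)*conj(-1) + 2*(0)*conj(1) + 2*(0)*conj(-1)]
      = (1/8)[(2) + (-2) + (0) + (0) + (0)] = 0/8 = 0
  <chi_5*chi_3, chi_4> = (1/8)[1*(2)*conj(1) + 1*(-2)*conj(1) + 2*(0)*conj(-1) + 2*(0)*conj(-1) + 2*(0)*conj(1)]
      = (1/8)[(2) + (-2) + (0) + (0) + (0)] = 0/8 = 0
  <chi_5*chi_3, chi_5> = (1/8)[1*(2)*conj(2) + 1*(-2)*conj(-2) + 2*(0)*conj(0) + 2*(0)*conj(0) + 2*(0)*conj(0)]
      = (1/8)[(4) + (4) + (0) + (0) + (0)] = 8/8 = 1
Hence the multiplicities are chi_5: 1. Dimension check: dim(chi_5)*dim(chi_3) = 2*1 = 2 and sum (mult * dim) = 1*2 = 2.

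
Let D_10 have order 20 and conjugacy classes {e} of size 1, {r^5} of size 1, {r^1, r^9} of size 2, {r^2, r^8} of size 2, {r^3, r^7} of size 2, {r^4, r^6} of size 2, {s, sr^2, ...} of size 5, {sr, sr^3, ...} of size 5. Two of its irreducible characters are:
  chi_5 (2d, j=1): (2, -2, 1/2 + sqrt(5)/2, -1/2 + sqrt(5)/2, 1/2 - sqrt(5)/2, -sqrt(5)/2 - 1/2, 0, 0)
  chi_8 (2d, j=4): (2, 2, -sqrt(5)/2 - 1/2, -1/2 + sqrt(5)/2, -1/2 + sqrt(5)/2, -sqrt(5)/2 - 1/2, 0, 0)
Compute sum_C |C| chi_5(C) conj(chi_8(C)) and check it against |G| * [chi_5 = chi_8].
Sum = 0; so <chi_5, chi_8> = 0 (distinct irreducibles are orthogonal).

Proof sketch: Compute term by term over conjugacy classes (|C| * chi_5(C) * conj(chi_8(C))):
  1*(2)*conj(2) + 1*(-2)*conj(2) + 2*(1/2 + sqrt(5)/2)*conj(-sqrt(5)/2 - 1/2) + 2*(-1/2 + sqrt(5)/2)*conj(-1/2 + sqrt(5)/2) + 2*(1/2 - sqrt(5)/2)*conj(-1/2 + sqrt(5)/2) + 2*(-sqrt(5)/2 - 1/2)*conj(-sqrt(5)/2 - 1/2) + 5*(0)*conj(0) + 5*(0)*conj(0)
  = (4) + (-4) + (-3 - sqrt(5)) + (3 - sqrt(5)) + (-3 + sqrt(5)) + (sqrt(5) + 3) + (0) + (0)
  = 0.
Dividing by |G| = 20 gives 0/20 = 0, matching the row-orthogonality relation <chi_5, chi_8> = [chi_5 = chi_8].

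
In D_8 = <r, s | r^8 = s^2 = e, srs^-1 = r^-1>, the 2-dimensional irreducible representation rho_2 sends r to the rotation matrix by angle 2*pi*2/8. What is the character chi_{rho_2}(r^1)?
chi_{rho_2}(r^1) = 2*cos(2*pi*2*1/8) = 0

Working: rho_2(r^1) is rotation by angle 2*pi*2*1/8, whose trace is 2*cos(2*pi*2*1/8) = 0.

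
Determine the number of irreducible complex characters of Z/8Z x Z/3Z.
24

Reasoning: The number of irreducible complex representations of a finite group equals its number of conjugacy classes. Z/8Z x Z/3Z is abelian of order 24, so every element is its own conjugacy class: 24 classes, so Z/8Z x Z/3Z (order 24) has exactly 24 irreducible complex representations.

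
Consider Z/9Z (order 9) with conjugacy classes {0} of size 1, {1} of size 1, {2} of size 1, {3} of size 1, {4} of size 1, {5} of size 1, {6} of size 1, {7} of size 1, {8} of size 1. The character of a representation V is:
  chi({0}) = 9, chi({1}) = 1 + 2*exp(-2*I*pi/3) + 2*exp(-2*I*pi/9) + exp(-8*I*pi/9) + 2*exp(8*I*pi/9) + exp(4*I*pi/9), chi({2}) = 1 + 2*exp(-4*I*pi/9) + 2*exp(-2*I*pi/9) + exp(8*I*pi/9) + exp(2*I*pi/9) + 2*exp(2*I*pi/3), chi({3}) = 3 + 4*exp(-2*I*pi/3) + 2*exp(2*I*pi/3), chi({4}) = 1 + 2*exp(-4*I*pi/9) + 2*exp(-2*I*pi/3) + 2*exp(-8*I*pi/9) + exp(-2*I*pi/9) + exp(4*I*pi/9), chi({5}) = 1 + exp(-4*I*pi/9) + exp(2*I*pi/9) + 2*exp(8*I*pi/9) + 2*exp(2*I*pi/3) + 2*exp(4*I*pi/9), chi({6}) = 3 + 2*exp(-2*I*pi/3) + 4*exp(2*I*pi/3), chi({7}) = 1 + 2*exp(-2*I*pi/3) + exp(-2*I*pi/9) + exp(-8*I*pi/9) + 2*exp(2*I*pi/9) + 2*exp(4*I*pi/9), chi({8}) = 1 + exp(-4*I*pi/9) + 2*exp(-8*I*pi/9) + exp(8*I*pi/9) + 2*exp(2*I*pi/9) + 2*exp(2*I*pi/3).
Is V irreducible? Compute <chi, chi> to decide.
Not irreducible (reducible): <chi, chi> = 15 > 1.

Argument: <chi, chi> = (1/|G|) sum_C |C| * |chi(C)|^2 = (1/9)[1*|9|^2 + 1*|1 + 2*exp(-2*I*pi/3) + 2*exp(-2*I*pi/9) + exp(-8*I*pi/9) + 2*exp(8*I*pi/9) + exp(4*I*pi/9)|^2 + 1*|1 + 2*exp(-4*I*pi/9) + 2*exp(-2*I*pi/9) + exp(8*I*pi/9) + exp(2*I*pi/9) + 2*exp(2*I*pi/3)|^2 + 1*|3 + 4*exp(-2*I*pi/3) + 2*exp(2*I*pi/3)|^2 + 1*|1 + 2*exp(-4*I*pi/9) + 2*exp(-2*I*pi/3) + 2*exp(-8*I*pi/9) + exp(-2*I*pi/9) + exp(4*I*pi/9)|^2 + 1*|1 + exp(-4*I*pi/9) + exp(2*I*pi/9) + 2*exp(8*I*pi/9) + 2*exp(2*I*pi/3) + 2*exp(4*I*pi/9)|^2 + 1*|3 + 2*exp(-2*I*pi/3) + 4*exp(2*I*pi/3)|^2 + 1*|1 + 2*exp(-2*I*pi/3) + exp(-2*I*pi/9) + exp(-8*I*pi/9) + 2*exp(2*I*pi/9) + 2*exp(4*I*pi/9)|^2 + 1*|1 + exp(-4*I*pi/9) + 2*exp(-8*I*pi/9) + exp(8*I*pi/9) + 2*exp(2*I*pi/9) + 2*exp(2*I*pi/3)|^2]
  = (1/9)[(81) + (15 + 11*exp(-4*I*pi/9) + 7*exp(-2*I*pi/3) + 6*exp(-2*I*pi/9) + 9*exp(-8*I*pi/9) + 9*exp(8*I*pi/9) + 6*exp(2*I*pi/9) + 7*exp(2*I*pi/3) + 11*exp(4*I*pi/9)) + (15 + 7*exp(-2*I*pi/3) + 6*exp(-4*I*pi/9) + 9*exp(-2*I*pi/9) + 11*exp(-8*I*pi/9) + 11*exp(8*I*pi/9) + 9*exp(2*I*pi/9) + 6*exp(4*I*pi/9) + 7*exp(2*I*pi/3)) + (3) + (15 + 9*exp(-4*I*pi/9) + 11*exp(-2*I*pi/9) + 7*exp(-2*I*pi/3) + 6*exp(-8*I*pi/9) + 6*exp(8*I*pi/9) + 7*exp(2*I*pi/3) + 11*exp(2*I*pi/9) + 9*exp(4*I*pi/9)) + (15 + 9*exp(-4*I*pi/9) + 11*exp(-2*I*pi/9) + 7*exp(-2*I*pi/3) + 6*exp(-8*I*pi/9) + 6*exp(8*I*pi/9) + 7*exp(2*I*pi/3) + 11*exp(2*I*pi/9) + 9*exp(4*I*pi/9)) + (3) + (15 + 7*exp(-2*I*pi/3) + 6*exp(-4*I*pi/9) + 9*exp(-2*I*pi/9) + 11*exp(-8*I*pi/9) + 11*exp(8*I*pi/9) + 9*exp(2*I*pi/9) + 6*exp(4*I*pi/9) + 7*exp(2*I*pi/3)) + (15 + 11*exp(-4*I*pi/9) + 7*exp(-2*I*pi/3) + 6*exp(-2*I*pi/9) + 9*exp(-8*I*pi/9) + 9*exp(8*I*pi/9) + 6*exp(2*I*pi/9) + 7*exp(2*I*pi/3) + 11*exp(4*I*pi/9))] = 135/9 = 15.
(Exp terms are combined using exp(i*s)*conj(exp(i*t)) = exp(i*(s-t)), and sums of them are collapsed using the identity that for every m > 1 the m distinct m-th roots of unity sum to 0, e.g. 1 + exp(2*I*pi/3) + exp(-2*I*pi/3) = 0.)
A character is irreducible iff <chi, chi> = 1, so this representation is reducible.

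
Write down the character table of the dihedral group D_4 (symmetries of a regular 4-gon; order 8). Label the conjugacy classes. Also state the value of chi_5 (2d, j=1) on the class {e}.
Conjugacy classes: {e} of size 1, {r^2} of size 1, {r^1, r^3} of size 2, {s, sr^2, ...} of size 2, {sr, sr^3, ...} of size 2.
Character table:
  irrep \ class              {e} (size 1)  {r^2} (size 1)  {r^1, r^3} (size 2)  {s, sr^2, ...} (size 2)  {sr, sr^3, ...} (size 2)
  chi_1 (triv)               1             1               1                    1                        1                       
  chi_2 (sign: r->1, s->-1)  1             1               1                    -1                       -1                      
  chi_3 (r->-1, s->1)        1             1               -1                   1                        -1                      
  chi_4 (r->-1, s->-1)       1             1               -1                   -1                       1                       
  chi_5 (2d, j=1)            2             -2              0                    0                        0                       

Spot check: chi_5 (2d, j=1) on {e} = 2.

Derivation: D_4 has order 2*4 = 8 with 5 conjugacy classes, hence 5 irreducibles. Sum of squared dims 1 + 1 + 1 + 1 + 4 = 8 = |G|. Linear characters come from the abelianisation; the 2-dimensional irreps have character r^k -> 2*cos(2*pi*j*k/4), reflections -> 0.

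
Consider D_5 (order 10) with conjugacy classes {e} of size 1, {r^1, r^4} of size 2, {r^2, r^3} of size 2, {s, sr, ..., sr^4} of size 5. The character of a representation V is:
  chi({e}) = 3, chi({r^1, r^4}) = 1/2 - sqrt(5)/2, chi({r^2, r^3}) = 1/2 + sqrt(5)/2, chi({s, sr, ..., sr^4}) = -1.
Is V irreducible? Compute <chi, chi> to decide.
Not irreducible (reducible): <chi, chi> = 2 > 1.

Argument: <chi, chi> = (1/|G|) sum_C |C| * |chi(C)|^2 = (1/10)[1*|3|^2 + 2*|1/2 - sqrt(5)/2|^2 + 2*|1/2 + sqrt(5)/2|^2 + 5*|-1|^2]
  = (1/10)[(9) + (3 - sqrt(5)) + (sqrt(5) + 3) + (5)] = 20/10 = 2.
A character is irreducible iff <chi, chi> = 1, so this representation is reducible.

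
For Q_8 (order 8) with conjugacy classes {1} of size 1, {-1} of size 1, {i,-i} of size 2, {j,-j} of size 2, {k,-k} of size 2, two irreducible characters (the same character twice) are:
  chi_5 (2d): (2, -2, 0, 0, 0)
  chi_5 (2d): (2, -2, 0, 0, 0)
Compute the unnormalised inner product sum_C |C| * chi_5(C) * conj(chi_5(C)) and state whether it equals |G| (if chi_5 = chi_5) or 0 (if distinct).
Sum = 8 = |G| = 8; so <chi_5, chi_5> = 1 (norm-1 confirms irreducibility).

Working: Compute term by term over conjugacy classes (|C| * chi_5(C) * conj(chi_5(C))):
  1*(2)*conj(2) + 1*(-2)*conj(-2) + 2*(0)*conj(0) + 2*(0)*conj(0) + 2*(0)*conj(0)
  = (4) + (4) + (0) + (0) + (0)
  = 8.
Dividing by |G| = 8 gives 8/8 = 1, matching the row-orthogonality relation <chi_5, chi_5> = [chi_5 = chi_5].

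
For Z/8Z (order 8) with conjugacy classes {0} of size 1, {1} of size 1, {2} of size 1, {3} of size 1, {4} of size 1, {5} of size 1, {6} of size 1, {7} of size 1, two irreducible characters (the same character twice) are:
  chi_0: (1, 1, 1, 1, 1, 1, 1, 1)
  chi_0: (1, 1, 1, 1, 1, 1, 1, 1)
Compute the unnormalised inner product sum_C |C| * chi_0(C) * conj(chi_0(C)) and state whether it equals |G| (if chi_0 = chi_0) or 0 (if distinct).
Sum = 8 = |G| = 8; so <chi_0, chi_0> = 1 (norm-1 confirms irreducibility).

Compute term by term over conjugacy classes (|C| * chi_0(C) * conj(chi_0(C))):
  1*(1)*conj(1) + 1*(1)*conj(1) + 1*(1)*conj(1) + 1*(1)*conj(1) + 1*(1)*conj(1) + 1*(1)*conj(1) + 1*(1)*conj(1) + 1*(1)*conj(1)
  = (1) + (1) + (1) + (1) + (1) + (1) + (1) + (1)
  = 8.
(Exp terms are combined using exp(i*s)*conj(exp(i*t)) = exp(i*(s-t)), and sums of them are collapsed using the identity that for every m > 1 the m distinct m-th roots of unity sum to 0, e.g. 1 + exp(2*I*pi/3) + exp(-2*I*pi/3) = 0.)
Dividing by |G| = 8 gives 8/8 = 1, matching the row-orthogonality relation <chi_0, chi_0> = [chi_0 = chi_0].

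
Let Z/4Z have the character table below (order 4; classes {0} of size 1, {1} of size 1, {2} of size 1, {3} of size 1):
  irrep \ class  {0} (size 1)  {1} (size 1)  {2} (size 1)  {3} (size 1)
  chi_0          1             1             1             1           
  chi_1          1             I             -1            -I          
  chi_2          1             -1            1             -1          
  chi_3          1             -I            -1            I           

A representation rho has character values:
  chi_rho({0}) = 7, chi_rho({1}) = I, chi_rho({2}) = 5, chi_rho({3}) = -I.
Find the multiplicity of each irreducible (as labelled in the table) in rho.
Multiplicities: chi_0: 3, chi_1: 1, chi_2: 3, chi_3: 0.

Reasoning: Use <chi_rho, chi> = (1/|G|) sum_C |C| * chi_rho(C) * conj(chi(C)) with |G| = 4 for each irreducible chi in the table:
  <chi_rho, chi_0> = (1/4)[1*(7)*conj(1) + 1*(I)*conj(1) + 1*(5)*conj(1) + 1*(-I)*conj(1)]
      = (1/4)[(7) + (I) + (5) + (-I)] = 12/4 = 3
  <chi_rho, chi_1> = (1/4)[1*(7)*conj(1) + 1*(I)*conj(I) + 1*(5)*conj(-1) + 1*(-I)*conj(-I)]
      = (1/4)[(7) + (1) + (-5) + (1)] = 4/4 = 1
  <chi_rho, chi_2> = (1/4)[1*(7)*conj(1) + 1*(I)*conj(-1) + 1*(5)*conj(1) + 1*(-I)*conj(-1)]
      = (1/4)[(7) + (-I) + (5) + (I)] = 12/4 = 3
  <chi_rho, chi_3> = (1/4)[1*(7)*conj(1) + 1*(I)*conj(-I) + 1*(5)*conj(-1) + 1*(-I)*conj(I)]
      = (1/4)[(7) + (-1) + (-5) + (-1)] = 0/4 = 0
(Exp terms are combined using exp(i*s)*conj(exp(i*t)) = exp(i*(s-t)), and sums of them are collapsed using the identity that for every m > 1 the m distinct m-th roots of unity sum to 0, e.g. 1 + exp(2*I*pi/3) + exp(-2*I*pi/3) = 0.)
Dimension check: dim(rho) = sum (mult * dim) = 3*1 + 1*1 + 3*1 + 0*1 = 7 = chi_rho(e) = 7.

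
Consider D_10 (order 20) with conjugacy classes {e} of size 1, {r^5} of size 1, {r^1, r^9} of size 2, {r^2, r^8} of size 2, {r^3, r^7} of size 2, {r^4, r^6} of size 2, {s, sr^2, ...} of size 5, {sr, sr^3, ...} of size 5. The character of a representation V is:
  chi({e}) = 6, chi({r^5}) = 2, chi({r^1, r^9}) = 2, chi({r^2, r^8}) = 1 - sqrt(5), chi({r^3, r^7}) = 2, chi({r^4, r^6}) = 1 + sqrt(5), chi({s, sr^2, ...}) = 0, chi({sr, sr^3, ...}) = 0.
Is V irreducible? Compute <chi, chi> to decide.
Not irreducible (reducible): <chi, chi> = 4 > 1.

Derivation: <chi, chi> = (1/|G|) sum_C |C| * |chi(C)|^2 = (1/20)[1*|6|^2 + 1*|2|^2 + 2*|2|^2 + 2*|1 - sqrt(5)|^2 + 2*|2|^2 + 2*|1 + sqrt(5)|^2 + 5*|0|^2 + 5*|0|^2]
  = (1/20)[(36) + (4) + (8) + (12 - 4*sqrt(5)) + (8) + (4*sqrt(5) + 12) + (0) + (0)] = 80/20 = 4.
A character is irreducible iff <chi, chi> = 1, so this representation is reducible.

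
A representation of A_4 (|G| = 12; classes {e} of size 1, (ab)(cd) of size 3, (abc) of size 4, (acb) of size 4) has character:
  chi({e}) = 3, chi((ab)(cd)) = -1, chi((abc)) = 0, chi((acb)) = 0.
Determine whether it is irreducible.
Irreducible: <chi, chi> = 1.

Derivation: <chi, chi> = (1/|G|) sum_C |C| * |chi(C)|^2 = (1/12)[1*|3|^2 + 3*|-1|^2 + 4*|0|^2 + 4*|0|^2]
  = (1/12)[(9) + (3) + (0) + (0)] = 12/12 = 1.
(Exp terms are combined using exp(i*s)*conj(exp(i*t)) = exp(i*(s-t)), and sums of them are collapsed using the identity that for every m > 1 the m distinct m-th roots of unity sum to 0, e.g. 1 + exp(2*I*pi/3) + exp(-2*I*pi/3) = 0.)
A character is irreducible iff <chi, chi> = 1, so this representation is irreducible.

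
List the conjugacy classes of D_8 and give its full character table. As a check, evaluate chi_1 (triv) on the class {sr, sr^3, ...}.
Conjugacy classes: {e} of size 1, {r^4} of size 1, {r^1, r^7} of size 2, {r^2, r^6} of size 2, {r^3, r^5} of size 2, {s, sr^2, ...} of size 4, {sr, sr^3, ...} of size 4.
Character table:
  irrep \ class              {e} (size 1)  {r^4} (size 1)  {r^1, r^7} (size 2)  {r^2, r^6} (size 2)  {r^3, r^5} (size 2)  {s, sr^2, ...} (size 4)  {sr, sr^3, ...} (size 4)
  chi_1 (triv)               1             1               1                    1                    1                    1                        1                       
  chi_2 (sign: r->1, s->-1)  1             1               1                    1                    1                    -1                       -1                      
  chi_3 (r->-1, s->1)        1             1               -1                   1                    -1                   1                        -1                      
  chi_4 (r->-1, s->-1)       1             1               -1                   1                    -1                   -1                       1                       
  chi_5 (2d, j=1)            2             -2              sqrt(2)              0                    -sqrt(2)             0                        0                       
  chi_6 (2d, j=2)            2             2               0                    -2                   0                    0                        0                       
  chi_7 (2d, j=3)            2             -2              -sqrt(2)             0                    sqrt(2)              0                        0                       

Spot check: chi_1 (triv) on {sr, sr^3, ...} = 1.

Explanation: D_8 has order 2*8 = 16 with 7 conjugacy classes, hence 7 irreducibles. Sum of squared dims 1 + 1 + 1 + 1 + 4 + 4 + 4 = 16 = |G|. Linear characters come from the abelianisation; the 2-dimensional irreps have character r^k -> 2*cos(2*pi*j*k/8), reflections -> 0.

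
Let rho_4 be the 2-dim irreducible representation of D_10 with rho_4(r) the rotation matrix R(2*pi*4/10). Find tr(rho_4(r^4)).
chi_{rho_4}(r^4) = 2*cos(2*pi*4*4/10) = -sqrt(5)/2 - 1/2

Solution. rho_4(r^4) is rotation by angle 2*pi*4*4/10, whose trace is 2*cos(2*pi*4*4/10) = -sqrt(5)/2 - 1/2.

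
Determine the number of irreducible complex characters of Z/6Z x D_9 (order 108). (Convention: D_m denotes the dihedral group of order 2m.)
36

Reasoning: The number of irreducible complex representations of a finite group equals its number of conjugacy classes. For a direct product, #classes(G x H) = #classes(G) * #classes(H). Z/6Z has 6 classes (abelian), D_9 has 6 classes, so 6 * 6 = 36, so Z/6Z x D_9 (order 108) has exactly 36 irreducible complex representations.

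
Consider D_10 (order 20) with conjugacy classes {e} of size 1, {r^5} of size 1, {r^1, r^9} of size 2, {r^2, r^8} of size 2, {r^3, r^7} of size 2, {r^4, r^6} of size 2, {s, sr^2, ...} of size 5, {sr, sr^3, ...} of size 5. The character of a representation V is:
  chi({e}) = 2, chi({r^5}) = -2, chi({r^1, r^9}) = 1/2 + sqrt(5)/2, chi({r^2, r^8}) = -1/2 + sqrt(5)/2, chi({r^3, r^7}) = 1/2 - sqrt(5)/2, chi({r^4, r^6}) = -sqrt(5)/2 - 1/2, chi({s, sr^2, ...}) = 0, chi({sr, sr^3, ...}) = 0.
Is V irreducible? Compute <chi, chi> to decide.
Irreducible: <chi, chi> = 1.

Derivation: <chi, chi> = (1/|G|) sum_C |C| * |chi(C)|^2 = (1/20)[1*|2|^2 + 1*|-2|^2 + 2*|1/2 + sqrt(5)/2|^2 + 2*|-1/2 + sqrt(5)/2|^2 + 2*|1/2 - sqrt(5)/2|^2 + 2*|-sqrt(5)/2 - 1/2|^2 + 5*|0|^2 + 5*|0|^2]
  = (1/20)[(4) + (4) + (sqrt(5) + 3) + (3 - sqrt(5)) + (3 - sqrt(5)) + (sqrt(5) + 3) + (0) + (0)] = 20/20 = 1.
A character is irreducible iff <chi, chi> = 1, so this representation is irreducible.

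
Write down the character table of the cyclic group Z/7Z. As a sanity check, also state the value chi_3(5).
Character table of Z/7Z (irreps indexed chi_0,...,chi_6 with chi_k(m) = zeta_7^(k*m), zeta_7 = exp(2*pi*i/7)):
  irrep \ class  {0} (size 1)  {1} (size 1)    {2} (size 1)    {3} (size 1)    {4} (size 1)    {5} (size 1)    {6} (size 1)  
  chi_0          1             1               1               1               1               1               1             
  chi_1          1             exp(2*I*pi/7)   exp(4*I*pi/7)   exp(6*I*pi/7)   exp(-6*I*pi/7)  exp(-4*I*pi/7)  exp(-2*I*pi/7)
  chi_2          1             exp(4*I*pi/7)   exp(-6*I*pi/7)  exp(-2*I*pi/7)  exp(2*I*pi/7)   exp(6*I*pi/7)   exp(-4*I*pi/7)
  chi_3          1             exp(6*I*pi/7)   exp(-2*I*pi/7)  exp(4*I*pi/7)   exp(-4*I*pi/7)  exp(2*I*pi/7)   exp(-6*I*pi/7)
  chi_4          1             exp(-6*I*pi/7)  exp(2*I*pi/7)   exp(-4*I*pi/7)  exp(4*I*pi/7)   exp(-2*I*pi/7)  exp(6*I*pi/7) 
  chi_5          1             exp(-4*I*pi/7)  exp(6*I*pi/7)   exp(2*I*pi/7)   exp(-2*I*pi/7)  exp(-6*I*pi/7)  exp(4*I*pi/7) 
  chi_6          1             exp(-2*I*pi/7)  exp(-4*I*pi/7)  exp(-6*I*pi/7)  exp(6*I*pi/7)   exp(4*I*pi/7)   exp(2*I*pi/7) 

Spot check: chi_3(5) = zeta_7^(3*5) = zeta_7^15 = exp(2*I*pi/7).

Explanation: Z/7Z is abelian, so all 7 irreducible complex representations are 1-dimensional. They are given by chi_k(m) = zeta_7^(k*m) for k = 0,...,6. Row orthogonality: sum_m chi_k(m) conj(chi_l(m)) = 7 * [k = l].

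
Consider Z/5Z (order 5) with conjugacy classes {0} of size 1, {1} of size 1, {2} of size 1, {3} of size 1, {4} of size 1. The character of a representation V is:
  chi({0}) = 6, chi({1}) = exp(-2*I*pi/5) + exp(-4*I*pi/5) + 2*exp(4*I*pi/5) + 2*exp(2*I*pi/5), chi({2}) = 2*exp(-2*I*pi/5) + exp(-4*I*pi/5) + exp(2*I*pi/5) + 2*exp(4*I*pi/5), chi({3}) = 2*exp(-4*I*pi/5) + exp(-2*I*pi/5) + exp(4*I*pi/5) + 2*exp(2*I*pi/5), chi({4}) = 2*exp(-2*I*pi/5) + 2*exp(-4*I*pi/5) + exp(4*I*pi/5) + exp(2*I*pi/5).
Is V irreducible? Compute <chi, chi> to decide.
Not irreducible (reducible): <chi, chi> = 10 > 1.

Argument: <chi, chi> = (1/|G|) sum_C |C| * |chi(C)|^2 = (1/5)[1*|6|^2 + 1*|exp(-2*I*pi/5) + exp(-4*I*pi/5) + 2*exp(4*I*pi/5) + 2*exp(2*I*pi/5)|^2 + 1*|2*exp(-2*I*pi/5) + exp(-4*I*pi/5) + exp(2*I*pi/5) + 2*exp(4*I*pi/5)|^2 + 1*|2*exp(-4*I*pi/5) + exp(-2*I*pi/5) + exp(4*I*pi/5) + 2*exp(2*I*pi/5)|^2 + 1*|2*exp(-2*I*pi/5) + 2*exp(-4*I*pi/5) + exp(4*I*pi/5) + exp(2*I*pi/5)|^2]
  = (1/5)[(36) + (10 + 7*exp(-2*I*pi/5) + 6*exp(-4*I*pi/5) + 6*exp(4*I*pi/5) + 7*exp(2*I*pi/5)) + (10 + 6*exp(-2*I*pi/5) + 7*exp(-4*I*pi/5) + 7*exp(4*I*pi/5) + 6*exp(2*I*pi/5)) + (10 + 6*exp(-2*I*pi/5) + 7*exp(-4*I*pi/5) + 7*exp(4*I*pi/5) + 6*exp(2*I*pi/5)) + (10 + 7*exp(-2*I*pi/5) + 6*exp(-4*I*pi/5) + 6*exp(4*I*pi/5) + 7*exp(2*I*pi/5))] = 50/5 = 10.
(Exp terms are combined using exp(i*s)*conj(exp(i*t)) = exp(i*(s-t)), and sums of them are collapsed using the identity that for every m > 1 the m distinct m-th roots of unity sum to 0, e.g. 1 + exp(2*I*pi/3) + exp(-2*I*pi/3) = 0.)
A character is irreducible iff <chi, chi> = 1, so this representation is reducible.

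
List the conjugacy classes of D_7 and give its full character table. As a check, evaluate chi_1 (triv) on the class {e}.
Conjugacy classes: {e} of size 1, {r^1, r^6} of size 2, {r^2, r^5} of size 2, {r^3, r^4} of size 2, {s, sr, ..., sr^6} of size 7.
Character table:
  irrep \ class              {e} (size 1)  {r^1, r^6} (size 2)  {r^2, r^5} (size 2)  {r^3, r^4} (size 2)  {s, sr, ..., sr^6} (size 7)
  chi_1 (triv)               1             1                    1                    1                    1                          
  chi_2 (sign: r->1, s->-1)  1             1                    1                    1                    -1                         
  chi_3 (2d, j=1)            2             2*cos(2*pi/7)        -2*cos(3*pi/7)       -2*cos(pi/7)         0                          
  chi_4 (2d, j=2)            2             -2*cos(3*pi/7)       -2*cos(pi/7)         2*cos(2*pi/7)        0                          
  chi_5 (2d, j=3)            2             -2*cos(pi/7)         2*cos(2*pi/7)        -2*cos(3*pi/7)       0                          

Spot check: chi_1 (triv) on {e} = 1.

Derivation: D_7 has order 2*7 = 14 with 5 conjugacy classes, hence 5 irreducibles. Sum of squared dims 1 + 1 + 4 + 4 + 4 = 14 = |G|. Linear characters come from the abelianisation; the 2-dimensional irreps have character r^k -> 2*cos(2*pi*j*k/7), reflections -> 0.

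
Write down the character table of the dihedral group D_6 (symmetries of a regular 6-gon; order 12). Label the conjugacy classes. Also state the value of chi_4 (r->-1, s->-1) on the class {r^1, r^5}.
Conjugacy classes: {e} of size 1, {r^3} of size 1, {r^1, r^5} of size 2, {r^2, r^4} of size 2, {s, sr^2, ...} of size 3, {sr, sr^3, ...} of size 3.
Character table:
  irrep \ class              {e} (size 1)  {r^3} (size 1)  {r^1, r^5} (size 2)  {r^2, r^4} (size 2)  {s, sr^2, ...} (size 3)  {sr, sr^3, ...} (size 3)
  chi_1 (triv)               1             1               1                    1                    1                        1                       
  chi_2 (sign: r->1, s->-1)  1             1               1                    1                    -1                       -1                      
  chi_3 (r->-1, s->1)        1             -1              -1                   1                    1                        -1                      
  chi_4 (r->-1, s->-1)       1             -1              -1                   1                    -1                       1                       
  chi_5 (2d, j=1)            2             -2              1                    -1                   0                        0                       
  chi_6 (2d, j=2)            2             2               -1                   -1                   0                        0                       

Spot check: chi_4 (r->-1, s->-1) on {r^1, r^5} = -1.

Solution. D_6 has order 2*6 = 12 with 6 conjugacy classes, hence 6 irreducibles. Sum of squared dims 1 + 1 + 1 + 1 + 4 + 4 = 12 = |G|. Linear characters come from the abelianisation; the 2-dimensional irreps have character r^k -> 2*cos(2*pi*j*k/6), reflections -> 0.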